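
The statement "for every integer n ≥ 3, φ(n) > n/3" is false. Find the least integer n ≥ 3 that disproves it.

A counterexample is any integer n ≥ 3 such that the claim fails; we check each in order.
n = 3: φ(3) = 2 and 3/3 = 1, so φ(3) > 3/3.
n = 4: φ(4) = 2 and 4/3 = 4/3, so φ(4) > 4/3.
n = 5: φ(5) = 4 and 5/3 = 5/3, so φ(5) > 5/3.
n = 6: φ(6) = 2 and 6/3 = 2, so φ(6) ≤ 6/3.
Thus n = 6 disproves the claim, and no smaller n works.

n = 6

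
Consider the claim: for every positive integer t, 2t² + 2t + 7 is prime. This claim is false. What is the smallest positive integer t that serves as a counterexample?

A counterexample is any positive integer t such that 2t² + 2t + 7 is not prime; we check each in order.
t = 1: 2t² + 2t + 7 = 11, prime.
t = 2: 2t² + 2t + 7 = 19, prime.
t = 3: 2t² + 2t + 7 = 31, prime.
t = 4: 2t² + 2t + 7 = 47, prime.
t = 5: 2t² + 2t + 7 = 67, prime.
t = 6: 2t² + 2t + 7 = 91 = 7 × 13, composite.

t = 6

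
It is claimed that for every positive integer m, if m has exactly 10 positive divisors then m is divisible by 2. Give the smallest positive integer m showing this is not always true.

m = 405

A counterexample is any positive integer m such that m has exactly 10 positive divisors but m is not divisible by 2; we check each in order.
The first 9 eligible values, up to m = 368, all satisfy the conclusion.
m = 405: τ(405) = 10; 405 mod 2 = 1.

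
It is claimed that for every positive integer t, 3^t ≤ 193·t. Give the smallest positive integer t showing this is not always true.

For t = 1, 2, 3, 4, 5, 6 the conclusion holds.
t = 7: 3^t = 2187 and 193·t = 1351, so 2187 > 1351.
Hence t = 7 is a counterexample.

t = 7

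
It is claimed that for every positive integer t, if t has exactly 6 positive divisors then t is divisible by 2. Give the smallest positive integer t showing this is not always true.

For t = 12, 18, 20, 28, 32, 44 the conclusion holds.
t = 45: τ(45) = 6; 45 mod 2 = 1.

t = 45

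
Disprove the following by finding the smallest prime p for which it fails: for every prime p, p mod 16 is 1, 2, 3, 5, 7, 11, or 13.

p = 31

For p = 2, 3, 5, 7, 11, 13, 17, 19, 23, 29 the conclusion holds.
p = 31: 31 mod 16 = 15 — not in {1, 2, 3, 5, 7, 11, 13}.
So p = 31 is the smallest counterexample.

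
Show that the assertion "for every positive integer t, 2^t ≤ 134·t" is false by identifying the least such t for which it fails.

t = 11

For t = 1, 2, 3, 4, 5, 6, 7, 8, 9, 10 the conclusion holds.
t = 11: 2^t = 2048 and 134·t = 1474, so 2048 > 1474.
Hence t = 11 is a counterexample.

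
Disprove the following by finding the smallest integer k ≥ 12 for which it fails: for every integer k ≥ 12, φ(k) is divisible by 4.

We need the least integer k ≥ 12 for which φ(k) is not divisible by 4.
k = 12: φ(12) = 4; 4 mod 4 = 0.
k = 13: φ(13) = 12; 12 mod 4 = 0.
k = 14: φ(14) = 6; 6 mod 4 = 2.

k = 14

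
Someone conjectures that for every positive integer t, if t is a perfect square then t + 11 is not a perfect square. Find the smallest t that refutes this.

For t = 1, 4, 9, 16 the conclusion holds.
t = 25: 25 = 5² and 25 + 11 = 36 = 6².

t = 25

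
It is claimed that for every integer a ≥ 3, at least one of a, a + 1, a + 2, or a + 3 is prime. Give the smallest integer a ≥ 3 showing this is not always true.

Check each integer a ≥ 3 in order until a, a + 1, a + 2, a + 3 are all composite.
For a = 3, 4, 5, 6, …, 21, 22, 23 the conclusion holds.
a = 24: 24 = 2 × 12; 25 = 5 × 5; 26 = 2 × 13; 27 = 3 × 9 — all composite.

a = 24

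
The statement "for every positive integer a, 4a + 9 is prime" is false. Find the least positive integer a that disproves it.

A counterexample is any positive integer a such that 4a + 9 is not prime; we check each in order.
a = 1: 4a + 9 = 13, prime.
a = 2: 4a + 9 = 17, prime.
a = 3: 4a + 9 = 21 = 3 × 7, composite.

a = 3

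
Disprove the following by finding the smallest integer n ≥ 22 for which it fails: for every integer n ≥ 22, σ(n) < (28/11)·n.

n = 48

Check each integer n ≥ 22 in order until the claim fails.
For n = 22, 23, 24, 25, …, 45, 46, 47 the conclusion holds.
n = 48: σ(48) = 124; 124 ≥ 1344/11.
Hence n = 48 is a counterexample.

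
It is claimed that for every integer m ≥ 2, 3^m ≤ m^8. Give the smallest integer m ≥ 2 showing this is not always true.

m = 23

A counterexample is any integer m ≥ 2 such that 3^m > m^8; we check each in order.
For m = 2, 3, 4, 5, …, 20, 21, 22 the conclusion holds.
m = 23: 3^m = 94143178827 and m^8 = 78310985281, so 94143178827 > 78310985281.
Thus m = 23 disproves the claim, and no smaller m works.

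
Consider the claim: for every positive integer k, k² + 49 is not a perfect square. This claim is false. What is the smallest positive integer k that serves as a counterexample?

A counterexample is any positive integer k such that k² + 49 is a perfect square; we check each in order.
For k = 1, 2, 3, 4, …, 21, 22, 23 the conclusion holds.
k = 24: 24² + 49 = 625 = 25², a perfect square.

k = 24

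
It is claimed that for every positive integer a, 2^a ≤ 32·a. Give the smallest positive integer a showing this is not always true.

A counterexample is any positive integer a such that 2^a > 32·a; we check each in order.
a = 1: 2^a = 2 and 32·a = 32, so 2 ≤ 32.
a = 2: 2^a = 4 and 32·a = 64, so 4 ≤ 64.
a = 3: 2^a = 8 and 32·a = 96, so 8 ≤ 96.
a = 4: 2^a = 16 and 32·a = 128, so 16 ≤ 128.
a = 5: 2^a = 32 and 32·a = 160, so 32 ≤ 160.
a = 6: 2^a = 64 and 32·a = 192, so 64 ≤ 192.
a = 7: 2^a = 128 and 32·a = 224, so 128 ≤ 224.
a = 8: 2^a = 256 and 32·a = 256, so 256 ≤ 256.
a = 9: 2^a = 512 and 32·a = 288, so 512 > 288.

a = 9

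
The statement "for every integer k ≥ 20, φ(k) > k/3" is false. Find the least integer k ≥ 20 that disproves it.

k = 24

Check each integer k ≥ 20 in order until the claim fails.
The first 4 eligible values, up to k = 23, all satisfy the conclusion.
k = 24: φ(24) = 8 and 24/3 = 8, so φ(24) ≤ 24/3.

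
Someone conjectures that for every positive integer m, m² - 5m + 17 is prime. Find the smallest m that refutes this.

A counterexample is any positive integer m such that m² - 5m + 17 is not prime; we check each in order.
For m = 1, 2, 3, 4, …, 10, 11, 12 the conclusion holds.
m = 13: m² - 5m + 17 = 121 = 11 × 11, composite.
Hence m = 13 is a counterexample.

m = 13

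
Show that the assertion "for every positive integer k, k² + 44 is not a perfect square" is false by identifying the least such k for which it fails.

Check each positive integer k in order until k² + 44 is a perfect square.
For k = 1, 2, 3, 4, 5, 6, 7, 8, 9 the conclusion holds.
k = 10: 10² + 44 = 144 = 12², a perfect square.

k = 10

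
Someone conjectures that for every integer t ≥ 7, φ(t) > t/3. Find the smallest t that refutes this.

For t = 7, 8, 9, 10, 11 the conclusion holds.
t = 12: φ(12) = 4 and 12/3 = 4, so φ(12) ≤ 12/3.
Thus t = 12 disproves the claim, and no smaller t works.

t = 12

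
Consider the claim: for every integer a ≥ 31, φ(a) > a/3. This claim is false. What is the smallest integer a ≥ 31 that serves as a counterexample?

Check each integer a ≥ 31 in order until the claim fails.
a = 31: φ(31) = 30 and 31/3 = 31/3, so φ(31) > 31/3.
a = 32: φ(32) = 16 and 32/3 = 32/3, so φ(32) > 32/3.
a = 33: φ(33) = 20 and 33/3 = 11, so φ(33) > 33/3.
a = 34: φ(34) = 16 and 34/3 = 34/3, so φ(34) > 34/3.
a = 35: φ(35) = 24 and 35/3 = 35/3, so φ(35) > 35/3.
a = 36: φ(36) = 12 and 36/3 = 12, so φ(36) ≤ 36/3.
So a = 36 is the smallest counterexample.

a = 36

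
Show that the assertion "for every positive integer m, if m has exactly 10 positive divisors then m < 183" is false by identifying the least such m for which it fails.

m = 208

For m = 48, 80, 112, 162, 176 the conclusion holds.
m = 208: τ(208) = 10; 208 ≥ 183.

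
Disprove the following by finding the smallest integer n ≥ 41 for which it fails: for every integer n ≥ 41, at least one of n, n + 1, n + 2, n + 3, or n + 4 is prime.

n = 41: 41 is prime.
n = 42: 43 is prime.
n = 43: 43 is prime.
n = 44: 47 is prime.
n = 45: 47 is prime.
n = 46: 47 is prime.
n = 47: 47 is prime.
n = 48: 48 = 2 × 24; 49 = 7 × 7; 50 = 2 × 25; 51 = 3 × 17; 52 = 2 × 26 — all composite.

n = 48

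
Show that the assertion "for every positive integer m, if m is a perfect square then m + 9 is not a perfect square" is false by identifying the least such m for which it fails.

m = 16

We need the least positive integer m for which m is a perfect square but m + 9 is a perfect square.
m = 1: 1 + 9 = 10, not a perfect square.
m = 4: 4 + 9 = 13, not a perfect square.
m = 9: 9 + 9 = 18, not a perfect square.
m = 16: 16 = 4² and 16 + 9 = 25 = 5².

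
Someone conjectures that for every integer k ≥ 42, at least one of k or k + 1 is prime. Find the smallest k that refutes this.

For k = 42, 43 the conclusion holds.
k = 44: 44 = 2 × 22; 45 = 3 × 15 — both composite.

k = 44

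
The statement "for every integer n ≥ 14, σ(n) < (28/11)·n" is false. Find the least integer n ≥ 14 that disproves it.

n = 48

We need the least integer n ≥ 14 for which the claim fails.
For n = 14, 15, 16, 17, …, 45, 46, 47 the conclusion holds.
n = 48: σ(48) = 124; 124 ≥ 1344/11.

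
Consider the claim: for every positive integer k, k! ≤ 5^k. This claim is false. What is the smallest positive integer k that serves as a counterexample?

k = 12

A counterexample is any positive integer k such that k! > 5^k; we check each in order.
The first 11 eligible values, up to k = 11, all satisfy the conclusion.
k = 12: k! = 479001600 and 5^k = 244140625, so 479001600 > 244140625.
Hence k = 12 is a counterexample.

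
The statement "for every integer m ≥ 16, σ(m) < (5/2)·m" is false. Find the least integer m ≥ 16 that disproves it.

For m = 16, 17, 18, 19, 20, 21, 22, 23 the conclusion holds.
m = 24: σ(24) = 60; 60 ≥ 60.
Hence m = 24 is a counterexample.

m = 24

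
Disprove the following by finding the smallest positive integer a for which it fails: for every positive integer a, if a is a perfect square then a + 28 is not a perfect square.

a = 36

The first 5 eligible values, up to a = 25, all satisfy the conclusion.
a = 36: 36 = 6² and 36 + 28 = 64 = 8².
Thus a = 36 disproves the claim, and no smaller a works.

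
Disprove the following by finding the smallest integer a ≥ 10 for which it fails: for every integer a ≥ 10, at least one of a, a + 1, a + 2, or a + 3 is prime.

a = 24

We need the least integer a ≥ 10 for which a, a + 1, a + 2, a + 3 are all composite.
For a = 10, 11, 12, 13, …, 21, 22, 23 the conclusion holds.
a = 24: 24 = 2 × 12; 25 = 5 × 5; 26 = 2 × 13; 27 = 3 × 9 — all composite.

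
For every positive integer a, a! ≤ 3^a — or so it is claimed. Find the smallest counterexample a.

a = 7

For a = 1, 2, 3, 4, 5, 6 the conclusion holds.
a = 7: a! = 5040 and 3^a = 2187, so 5040 > 2187.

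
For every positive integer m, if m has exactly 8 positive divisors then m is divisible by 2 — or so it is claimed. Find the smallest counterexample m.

m = 105

For m = 24, 30, 40, 42, …, 88, 102, 104 the conclusion holds.
m = 105: τ(105) = 8; 105 mod 2 = 1.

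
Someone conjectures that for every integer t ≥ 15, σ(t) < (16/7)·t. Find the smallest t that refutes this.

t = 24

We need the least integer t ≥ 15 for which the claim fails.
For t = 15, 16, 17, 18, 19, 20, 21, 22, 23 the conclusion holds.
t = 24: σ(24) = 60; 60 ≥ 384/7.
Thus t = 24 disproves the claim, and no smaller t works.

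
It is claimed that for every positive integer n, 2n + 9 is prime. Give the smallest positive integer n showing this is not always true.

Check each positive integer n in order until 2n + 9 is not prime.
n = 1: 2n + 9 = 11, prime.
n = 2: 2n + 9 = 13, prime.
n = 3: 2n + 9 = 15 = 3 × 5, composite.

n = 3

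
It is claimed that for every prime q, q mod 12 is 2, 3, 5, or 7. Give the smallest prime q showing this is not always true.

We need the least prime q for which the claim fails.
The first 4 eligible values, up to q = 7, all satisfy the conclusion.
q = 11: 11 mod 12 = 11 — not in {2, 3, 5, 7}.
Thus q = 11 disproves the claim, and no smaller q works.

q = 11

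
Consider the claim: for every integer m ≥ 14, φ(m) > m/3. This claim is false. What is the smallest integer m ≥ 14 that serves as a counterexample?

m = 18

We need the least integer m ≥ 14 for which the claim fails.
m = 14: φ(14) = 6 and 14/3 = 14/3, so φ(14) > 14/3.
m = 15: φ(15) = 8 and 15/3 = 5, so φ(15) > 15/3.
m = 16: φ(16) = 8 and 16/3 = 16/3, so φ(16) > 16/3.
m = 17: φ(17) = 16 and 17/3 = 17/3, so φ(17) > 17/3.
m = 18: φ(18) = 6 and 18/3 = 6, so φ(18) ≤ 18/3.
So m = 18 is the smallest counterexample.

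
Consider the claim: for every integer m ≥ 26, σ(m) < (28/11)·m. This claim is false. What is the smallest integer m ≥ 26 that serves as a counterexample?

m = 48

The first 22 eligible values, up to m = 47, all satisfy the conclusion.
m = 48: σ(48) = 124; 124 ≥ 1344/11.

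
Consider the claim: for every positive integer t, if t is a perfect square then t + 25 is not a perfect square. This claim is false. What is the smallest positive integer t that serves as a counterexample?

t = 144

Check each positive integer t in order until t is a perfect square but t + 25 is a perfect square.
For t = 1, 4, 9, 16, …, 81, 100, 121 the conclusion holds.
t = 144: 144 = 12² and 144 + 25 = 169 = 13².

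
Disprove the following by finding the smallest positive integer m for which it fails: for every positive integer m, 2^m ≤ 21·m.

We need the least positive integer m for which 2^m > 21·m.
For m = 1, 2, 3, 4, 5, 6, 7 the conclusion holds.
m = 8: 2^m = 256 and 21·m = 168, so 256 > 168.
Thus m = 8 disproves the claim, and no smaller m works.

m = 8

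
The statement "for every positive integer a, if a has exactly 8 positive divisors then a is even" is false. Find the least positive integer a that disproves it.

We need the least positive integer a for which a has exactly 8 positive divisors but a is odd.
For a = 24, 30, 40, 42, …, 88, 102, 104 the conclusion holds.
a = 105: divisors of 105: 1, 3, 5, 7, 15, 21, 35, 105; 105 is odd.

a = 105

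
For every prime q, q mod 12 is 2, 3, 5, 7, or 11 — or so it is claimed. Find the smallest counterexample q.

q = 13

We need the least prime q for which the claim fails.
For q = 2, 3, 5, 7, 11 the conclusion holds.
q = 13: 13 mod 12 = 1 — not in {2, 3, 5, 7, 11}.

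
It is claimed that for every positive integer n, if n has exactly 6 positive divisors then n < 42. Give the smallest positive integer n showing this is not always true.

n = 44

A counterexample is any positive integer n such that n has exactly 6 positive divisors but the claim fails; we check each in order.
The first 5 eligible values, up to n = 32, all satisfy the conclusion.
n = 44: τ(44) = 6; 44 ≥ 42.
Thus n = 44 disproves the claim, and no smaller n works.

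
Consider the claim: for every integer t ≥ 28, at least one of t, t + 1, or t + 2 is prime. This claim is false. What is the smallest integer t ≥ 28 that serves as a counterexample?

t = 32

t = 28: 29 is prime.
t = 29: 29 is prime.
t = 30: 31 is prime.
t = 31: 31 is prime.
t = 32: 32 = 2 × 16; 33 = 3 × 11; 34 = 2 × 17 — all composite.
So t = 32 is the smallest counterexample.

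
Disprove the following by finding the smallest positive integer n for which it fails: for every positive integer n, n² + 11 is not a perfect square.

n = 1: 1² + 11 = 12, not a perfect square.
n = 2: 2² + 11 = 15, not a perfect square.
n = 3: 3² + 11 = 20, not a perfect square.
n = 4: 4² + 11 = 27, not a perfect square.
n = 5: 5² + 11 = 36 = 6², a perfect square.

n = 5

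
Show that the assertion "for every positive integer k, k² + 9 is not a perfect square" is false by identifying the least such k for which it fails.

Check each positive integer k in order until k² + 9 is a perfect square.
k = 1: 1² + 9 = 10, not a perfect square.
k = 2: 2² + 9 = 13, not a perfect square.
k = 3: 3² + 9 = 18, not a perfect square.
k = 4: 4² + 9 = 25 = 5², a perfect square.

k = 4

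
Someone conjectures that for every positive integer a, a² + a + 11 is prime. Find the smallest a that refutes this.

a = 10

A counterexample is any positive integer a such that a² + a + 11 is not prime; we check each in order.
The first 9 eligible values, up to a = 9, all satisfy the conclusion.
a = 10: a² + a + 11 = 121 = 11 × 11, composite.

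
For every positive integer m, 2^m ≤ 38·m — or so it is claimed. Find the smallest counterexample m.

m = 9

The first 8 eligible values, up to m = 8, all satisfy the conclusion.
m = 9: 2^m = 512 and 38·m = 342, so 512 > 342.
So m = 9 is the smallest counterexample.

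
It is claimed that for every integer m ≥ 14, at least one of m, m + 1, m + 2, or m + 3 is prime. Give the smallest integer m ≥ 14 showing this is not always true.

Check each integer m ≥ 14 in order until m, m + 1, m + 2, m + 3 are all composite.
For m = 14, 15, 16, 17, 18, 19, 20, 21, 22, 23 the conclusion holds.
m = 24: 24 = 2 × 12; 25 = 5 × 5; 26 = 2 × 13; 27 = 3 × 9 — all composite.

m = 24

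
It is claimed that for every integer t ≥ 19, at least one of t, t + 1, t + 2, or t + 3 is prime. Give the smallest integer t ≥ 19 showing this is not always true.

t = 24

Check each integer t ≥ 19 in order until t, t + 1, t + 2, t + 3 are all composite.
t = 19: 19 is prime.
t = 20: 23 is prime.
t = 21: 23 is prime.
t = 22: 23 is prime.
t = 23: 23 is prime.
t = 24: 24 = 2 × 12; 25 = 5 × 5; 26 = 2 × 13; 27 = 3 × 9 — all composite.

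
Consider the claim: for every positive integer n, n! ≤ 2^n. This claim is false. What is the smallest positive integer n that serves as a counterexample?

n = 4

We need the least positive integer n for which n! > 2^n.
n = 1: n! = 1 and 2^n = 2, so 1 ≤ 2.
n = 2: n! = 2 and 2^n = 4, so 2 ≤ 4.
n = 3: n! = 6 and 2^n = 8, so 6 ≤ 8.
n = 4: n! = 24 and 2^n = 16, so 24 > 16.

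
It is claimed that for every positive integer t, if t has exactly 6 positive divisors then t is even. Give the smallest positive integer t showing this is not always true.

t = 45

A counterexample is any positive integer t such that t has exactly 6 positive divisors but t is odd; we check each in order.
For t = 12, 18, 20, 28, 32, 44 the conclusion holds.
t = 45: divisors of 45: 1, 3, 5, 9, 15, 45; 45 is odd.
So t = 45 is the smallest counterexample.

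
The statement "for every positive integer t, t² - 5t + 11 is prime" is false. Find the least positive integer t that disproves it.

t = 7

Check each positive integer t in order until t² - 5t + 11 is not prime.
For t = 1, 2, 3, 4, 5, 6 the conclusion holds.
t = 7: t² - 5t + 11 = 25 = 5 × 5, composite.
So t = 7 is the smallest counterexample.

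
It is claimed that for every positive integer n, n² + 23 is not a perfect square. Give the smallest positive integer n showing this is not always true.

n = 11

Check each positive integer n in order until n² + 23 is a perfect square.
For n = 1, 2, 3, 4, 5, 6, 7, 8, 9, 10 the conclusion holds.
n = 11: 11² + 23 = 144 = 12², a perfect square.
Thus n = 11 disproves the claim, and no smaller n works.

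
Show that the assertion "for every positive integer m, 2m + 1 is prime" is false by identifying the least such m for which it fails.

A counterexample is any positive integer m such that 2m + 1 is not prime; we check each in order.
m = 1: 2m + 1 = 3, prime.
m = 2: 2m + 1 = 5, prime.
m = 3: 2m + 1 = 7, prime.
m = 4: 2m + 1 = 9 = 3 × 3, composite.
Hence m = 4 is a counterexample.

m = 4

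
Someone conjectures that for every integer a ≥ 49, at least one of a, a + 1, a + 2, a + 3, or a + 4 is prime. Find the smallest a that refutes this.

We need the least integer a ≥ 49 for which a, a + 1, a + 2, a + 3, a + 4 are all composite.
For a = 49, 50, 51, 52, 53 the conclusion holds.
a = 54: 54 = 2 × 27; 55 = 5 × 11; 56 = 2 × 28; 57 = 3 × 19; 58 = 2 × 29 — all composite.
Hence a = 54 is a counterexample.

a = 54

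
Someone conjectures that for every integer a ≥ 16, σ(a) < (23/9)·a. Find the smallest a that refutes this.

We need the least integer a ≥ 16 for which the claim fails.
For a = 16, 17, 18, 19, …, 45, 46, 47 the conclusion holds.
a = 48: σ(48) = 124; 124 ≥ 368/3.
Hence a = 48 is a counterexample.

a = 48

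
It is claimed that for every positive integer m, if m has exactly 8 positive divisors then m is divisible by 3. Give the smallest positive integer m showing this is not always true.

m = 40

A counterexample is any positive integer m such that m has exactly 8 positive divisors but m is not divisible by 3; we check each in order.
m = 24: τ(24) = 8; 24 mod 3 = 0.
m = 30: τ(30) = 8; 30 mod 3 = 0.
m = 40: τ(40) = 8; 40 mod 3 = 1.
So m = 40 is the smallest counterexample.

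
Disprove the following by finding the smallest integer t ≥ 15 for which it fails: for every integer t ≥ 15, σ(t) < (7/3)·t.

t = 24

For t = 15, 16, 17, 18, 19, 20, 21, 22, 23 the conclusion holds.
t = 24: σ(24) = 60; 60 ≥ 56.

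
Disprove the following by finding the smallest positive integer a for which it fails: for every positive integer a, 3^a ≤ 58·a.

We need the least positive integer a for which 3^a > 58·a.
a = 1: 3^a = 3 and 58·a = 58, so 3 ≤ 58.
a = 2: 3^a = 9 and 58·a = 116, so 9 ≤ 116.
a = 3: 3^a = 27 and 58·a = 174, so 27 ≤ 174.
a = 4: 3^a = 81 and 58·a = 232, so 81 ≤ 232.
a = 5: 3^a = 243 and 58·a = 290, so 243 ≤ 290.
a = 6: 3^a = 729 and 58·a = 348, so 729 > 348.
Hence a = 6 is a counterexample.

a = 6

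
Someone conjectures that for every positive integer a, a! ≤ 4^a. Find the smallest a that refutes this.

Check each positive integer a in order until a! > 4^a.
a = 1: a! = 1 and 4^a = 4, so 1 ≤ 4.
a = 2: a! = 2 and 4^a = 16, so 2 ≤ 16.
a = 3: a! = 6 and 4^a = 64, so 6 ≤ 64.
a = 4: a! = 24 and 4^a = 256, so 24 ≤ 256.
a = 5: a! = 120 and 4^a = 1024, so 120 ≤ 1024.
a = 6: a! = 720 and 4^a = 4096, so 720 ≤ 4096.
a = 7: a! = 5040 and 4^a = 16384, so 5040 ≤ 16384.
a = 8: a! = 40320 and 4^a = 65536, so 40320 ≤ 65536.
a = 9: a! = 362880 and 4^a = 262144, so 362880 > 262144.

a = 9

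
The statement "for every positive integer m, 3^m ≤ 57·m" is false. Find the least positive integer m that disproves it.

m = 6

A counterexample is any positive integer m such that 3^m > 57·m; we check each in order.
For m = 1, 2, 3, 4, 5 the conclusion holds.
m = 6: 3^m = 729 and 57·m = 342, so 729 > 342.
Hence m = 6 is a counterexample.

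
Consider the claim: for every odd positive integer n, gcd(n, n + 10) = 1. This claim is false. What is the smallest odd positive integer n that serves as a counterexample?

A counterexample is any odd positive integer n such that gcd(n, n + 10) > 1; we check each in order.
n = 1: gcd(1, 11) = 1.
n = 3: gcd(3, 13) = 1.
n = 5: gcd(5, 15) = 5.

n = 5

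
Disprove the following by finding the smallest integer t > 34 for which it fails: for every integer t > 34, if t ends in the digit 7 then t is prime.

t = 57

Check each integer t > 34 in order until t ends in the digit 7 but t is not prime.
For t = 37, 47 the conclusion holds.
t = 57: 57 ends in 7; 57 = 3 × 19, composite.
Thus t = 57 disproves the claim, and no smaller t works.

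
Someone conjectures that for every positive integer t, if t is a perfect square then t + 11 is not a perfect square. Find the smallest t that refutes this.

t = 25

For t = 1, 4, 9, 16 the conclusion holds.
t = 25: 25 = 5² and 25 + 11 = 36 = 6².
Thus t = 25 disproves the claim, and no smaller t works.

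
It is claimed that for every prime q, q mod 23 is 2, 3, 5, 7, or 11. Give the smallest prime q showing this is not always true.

A counterexample is any prime q such that the claim fails; we check each in order.
The first 5 eligible values, up to q = 11, all satisfy the conclusion.
q = 13: 13 mod 23 = 13 — not in {2, 3, 5, 7, 11}.
Hence q = 13 is a counterexample.

q = 13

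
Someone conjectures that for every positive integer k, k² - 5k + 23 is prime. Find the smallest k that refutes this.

k = 19

For k = 1, 2, 3, 4, …, 16, 17, 18 the conclusion holds.
k = 19: k² - 5k + 23 = 289 = 17 × 17, composite.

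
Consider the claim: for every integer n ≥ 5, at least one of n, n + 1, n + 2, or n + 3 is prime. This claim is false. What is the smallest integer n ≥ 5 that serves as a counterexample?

A counterexample is any integer n ≥ 5 such that n, n + 1, n + 2, n + 3 are all composite; we check each in order.
The first 19 eligible values, up to n = 23, all satisfy the conclusion.
n = 24: 24 = 2 × 12; 25 = 5 × 5; 26 = 2 × 13; 27 = 3 × 9 — all composite.
Hence n = 24 is a counterexample.

n = 24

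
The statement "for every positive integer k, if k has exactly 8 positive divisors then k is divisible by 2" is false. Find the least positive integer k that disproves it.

k = 105

We need the least positive integer k for which k has exactly 8 positive divisors but k is not divisible by 2.
For k = 24, 30, 40, 42, …, 88, 102, 104 the conclusion holds.
k = 105: τ(105) = 8; 105 mod 2 = 1.
Hence k = 105 is a counterexample.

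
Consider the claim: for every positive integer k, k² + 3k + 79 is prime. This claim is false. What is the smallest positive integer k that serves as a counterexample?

A counterexample is any positive integer k such that k² + 3k + 79 is not prime; we check each in order.
For k = 1, 2, 3, 4 the conclusion holds.
k = 5: k² + 3k + 79 = 119 = 7 × 17, composite.
Hence k = 5 is a counterexample.

k = 5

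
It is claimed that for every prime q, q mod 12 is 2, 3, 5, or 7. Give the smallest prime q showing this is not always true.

A counterexample is any prime q such that the claim fails; we check each in order.
For q = 2, 3, 5, 7 the conclusion holds.
q = 11: 11 mod 12 = 11 — not in {2, 3, 5, 7}.
Thus q = 11 disproves the claim, and no smaller q works.

q = 11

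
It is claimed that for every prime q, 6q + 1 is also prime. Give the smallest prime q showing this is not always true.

We need the least prime q for which 6q + 1 is not prime.
The first 7 eligible values, up to q = 17, all satisfy the conclusion.
q = 19: 6q + 1 = 115 = 5 × 23, not prime.
Hence q = 19 is a counterexample.

q = 19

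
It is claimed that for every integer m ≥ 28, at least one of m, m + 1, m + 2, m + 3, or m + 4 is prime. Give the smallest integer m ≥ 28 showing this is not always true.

For m = 28, 29, 30, 31 the conclusion holds.
m = 32: 32 = 2 × 16; 33 = 3 × 11; 34 = 2 × 17; 35 = 5 × 7; 36 = 2 × 18 — all composite.
So m = 32 is the smallest counterexample.

m = 32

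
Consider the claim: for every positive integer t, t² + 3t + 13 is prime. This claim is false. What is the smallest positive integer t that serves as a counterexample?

t = 9

Check each positive integer t in order until t² + 3t + 13 is not prime.
The first 8 eligible values, up to t = 8, all satisfy the conclusion.
t = 9: t² + 3t + 13 = 121 = 11 × 11, composite.
Thus t = 9 disproves the claim, and no smaller t works.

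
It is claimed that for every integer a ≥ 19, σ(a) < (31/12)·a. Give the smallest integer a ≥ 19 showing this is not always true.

Check each integer a ≥ 19 in order until the claim fails.
For a = 19, 20, 21, 22, …, 45, 46, 47 the conclusion holds.
a = 48: σ(48) = 124; 124 ≥ 124.
So a = 48 is the smallest counterexample.

a = 48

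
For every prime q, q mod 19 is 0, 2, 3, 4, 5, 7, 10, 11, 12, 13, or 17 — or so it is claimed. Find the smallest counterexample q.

q = 37

Check each prime q in order until the claim fails.
The first 11 eligible values, up to q = 31, all satisfy the conclusion.
q = 37: 37 mod 19 = 18 — not in {0, 2, 3, 4, 5, 7, 10, 11, 12, 13, 17}.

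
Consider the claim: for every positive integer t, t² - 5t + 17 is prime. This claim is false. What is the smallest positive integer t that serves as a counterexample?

t = 13

We need the least positive integer t for which t² - 5t + 17 is not prime.
For t = 1, 2, 3, 4, …, 10, 11, 12 the conclusion holds.
t = 13: t² - 5t + 17 = 121 = 11 × 11, composite.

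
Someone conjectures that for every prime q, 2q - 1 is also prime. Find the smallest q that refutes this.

q = 5

Check each prime q in order until 2q - 1 is not prime.
q = 2: 2q - 1 = 3, prime.
q = 3: 2q - 1 = 5, prime.
q = 5: 2q - 1 = 9 = 3 × 3, not prime.
Hence q = 5 is a counterexample.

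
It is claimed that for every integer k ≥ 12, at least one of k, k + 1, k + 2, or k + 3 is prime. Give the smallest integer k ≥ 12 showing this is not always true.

The first 12 eligible values, up to k = 23, all satisfy the conclusion.
k = 24: 24 = 2 × 12; 25 = 5 × 5; 26 = 2 × 13; 27 = 3 × 9 — all composite.
So k = 24 is the smallest counterexample.

k = 24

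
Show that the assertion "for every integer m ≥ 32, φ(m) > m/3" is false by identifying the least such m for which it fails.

m = 32: φ(32) = 16 and 32/3 = 32/3, so φ(32) > 32/3.
m = 33: φ(33) = 20 and 33/3 = 11, so φ(33) > 33/3.
m = 34: φ(34) = 16 and 34/3 = 34/3, so φ(34) > 34/3.
m = 35: φ(35) = 24 and 35/3 = 35/3, so φ(35) > 35/3.
m = 36: φ(36) = 12 and 36/3 = 12, so φ(36) ≤ 36/3.

m = 36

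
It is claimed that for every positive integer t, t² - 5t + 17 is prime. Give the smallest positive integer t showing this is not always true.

For t = 1, 2, 3, 4, …, 10, 11, 12 the conclusion holds.
t = 13: t² - 5t + 17 = 121 = 11 × 11, composite.

t = 13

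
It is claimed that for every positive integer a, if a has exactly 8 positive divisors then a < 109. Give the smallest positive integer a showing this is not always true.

a = 110

For a = 24, 30, 40, 42, …, 102, 104, 105 the conclusion holds.
a = 110: τ(110) = 8; 110 ≥ 109.
Thus a = 110 disproves the claim, and no smaller a works.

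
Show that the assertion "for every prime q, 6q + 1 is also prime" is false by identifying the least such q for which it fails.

q = 19

q = 2: 6q + 1 = 13, prime.
q = 3: 6q + 1 = 19, prime.
q = 5: 6q + 1 = 31, prime.
q = 7: 6q + 1 = 43, prime.
q = 11: 6q + 1 = 67, prime.
q = 13: 6q + 1 = 79, prime.
q = 17: 6q + 1 = 103, prime.
q = 19: 6q + 1 = 115 = 5 × 23, not prime.
So q = 19 is the smallest counterexample.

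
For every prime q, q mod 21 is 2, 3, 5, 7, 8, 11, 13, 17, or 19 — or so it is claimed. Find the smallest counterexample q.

Check each prime q in order until the claim fails.
For q = 2, 3, 5, 7, 11, 13, 17, 19, 23, 29 the conclusion holds.
q = 31: 31 mod 21 = 10 — not in {2, 3, 5, 7, 8, 11, 13, 17, 19}.
So q = 31 is the smallest counterexample.

q = 31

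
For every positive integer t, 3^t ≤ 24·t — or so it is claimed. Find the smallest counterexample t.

For t = 1, 2, 3, 4 the conclusion holds.
t = 5: 3^t = 243 and 24·t = 120, so 243 > 120.

t = 5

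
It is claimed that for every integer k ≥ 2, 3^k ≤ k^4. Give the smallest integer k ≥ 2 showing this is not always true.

A counterexample is any integer k ≥ 2 such that 3^k > k^4; we check each in order.
The first 6 eligible values, up to k = 7, all satisfy the conclusion.
k = 8: 3^k = 6561 and k^4 = 4096, so 6561 > 4096.
So k = 8 is the smallest counterexample.

k = 8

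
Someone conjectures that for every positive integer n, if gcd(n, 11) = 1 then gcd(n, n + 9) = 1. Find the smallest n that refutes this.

A counterexample is any positive integer n such that gcd(n, 11) = 1 but gcd(n, n + 9) > 1; we check each in order.
For n = 1, 2 the conclusion holds.
n = 3: gcd(3, 12) = 3.
So n = 3 is the smallest counterexample.

n = 3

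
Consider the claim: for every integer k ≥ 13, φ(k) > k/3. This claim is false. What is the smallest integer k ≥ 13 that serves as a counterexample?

A counterexample is any integer k ≥ 13 such that the claim fails; we check each in order.
The first 5 eligible values, up to k = 17, all satisfy the conclusion.
k = 18: φ(18) = 6 and 18/3 = 6, so φ(18) ≤ 18/3.
Thus k = 18 disproves the claim, and no smaller k works.

k = 18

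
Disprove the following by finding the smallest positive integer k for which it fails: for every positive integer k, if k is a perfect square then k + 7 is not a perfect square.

For k = 1, 4 the conclusion holds.
k = 9: 9 = 3² and 9 + 7 = 16 = 4².

k = 9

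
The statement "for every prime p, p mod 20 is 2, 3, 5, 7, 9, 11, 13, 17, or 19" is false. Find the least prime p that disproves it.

p = 41

A counterexample is any prime p such that the claim fails; we check each in order.
For p = 2, 3, 5, 7, …, 29, 31, 37 the conclusion holds.
p = 41: 41 mod 20 = 1 — not in {2, 3, 5, 7, 9, 11, 13, 17, 19}.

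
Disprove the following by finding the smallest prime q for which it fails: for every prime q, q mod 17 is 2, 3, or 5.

q = 7

A counterexample is any prime q such that the claim fails; we check each in order.
For q = 2, 3, 5 the conclusion holds.
q = 7: 7 mod 17 = 7 — not in {2, 3, 5}.
Hence q = 7 is a counterexample.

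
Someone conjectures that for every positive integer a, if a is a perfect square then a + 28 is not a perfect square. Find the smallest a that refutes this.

a = 36

For a = 1, 4, 9, 16, 25 the conclusion holds.
a = 36: 36 = 6² and 36 + 28 = 64 = 8².
So a = 36 is the smallest counterexample.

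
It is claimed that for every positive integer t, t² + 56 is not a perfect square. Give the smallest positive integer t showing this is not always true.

For t = 1, 2, 3, 4 the conclusion holds.
t = 5: 5² + 56 = 81 = 9², a perfect square.
Thus t = 5 disproves the claim, and no smaller t works.

t = 5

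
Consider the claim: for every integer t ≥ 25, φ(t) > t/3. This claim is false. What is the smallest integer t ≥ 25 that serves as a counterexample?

t = 30

We need the least integer t ≥ 25 for which the claim fails.
The first 5 eligible values, up to t = 29, all satisfy the conclusion.
t = 30: φ(30) = 8 and 30/3 = 10, so φ(30) ≤ 30/3.
So t = 30 is the smallest counterexample.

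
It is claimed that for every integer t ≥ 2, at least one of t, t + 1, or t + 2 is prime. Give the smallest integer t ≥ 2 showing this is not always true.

We need the least integer t ≥ 2 for which t, t + 1, t + 2 are all composite.
The first 6 eligible values, up to t = 7, all satisfy the conclusion.
t = 8: 8 = 2 × 4; 9 = 3 × 3; 10 = 2 × 5 — all composite.

t = 8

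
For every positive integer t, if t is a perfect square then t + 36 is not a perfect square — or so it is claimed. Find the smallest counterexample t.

t = 1: 1 + 36 = 37, not a perfect square.
t = 4: 4 + 36 = 40, not a perfect square.
t = 9: 9 + 36 = 45, not a perfect square.
t = 16: 16 + 36 = 52, not a perfect square.
t = 25: 25 + 36 = 61, not a perfect square.
t = 36: 36 + 36 = 72, not a perfect square.
t = 49: 49 + 36 = 85, not a perfect square.
t = 64: 64 = 8² and 64 + 36 = 100 = 10².
So t = 64 is the smallest counterexample.

t = 64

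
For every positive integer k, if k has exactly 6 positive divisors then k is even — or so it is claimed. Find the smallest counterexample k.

We need the least positive integer k for which k has exactly 6 positive divisors but k is odd.
k = 12: divisors of 12: 1, 2, 3, 4, 6, 12; 12 is even.
k = 18: divisors of 18: 1, 2, 3, 6, 9, 18; 18 is even.
k = 20: divisors of 20: 1, 2, 4, 5, 10, 20; 20 is even.
k = 28: divisors of 28: 1, 2, 4, 7, 14, 28; 28 is even.
k = 32: divisors of 32: 1, 2, 4, 8, 16, 32; 32 is even.
k = 44: divisors of 44: 1, 2, 4, 11, 22, 44; 44 is even.
k = 45: divisors of 45: 1, 3, 5, 9, 15, 45; 45 is odd.
Thus k = 45 disproves the claim, and no smaller k works.

k = 45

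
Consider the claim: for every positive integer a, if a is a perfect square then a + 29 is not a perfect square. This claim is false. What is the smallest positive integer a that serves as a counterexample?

For a = 1, 4, 9, 16, …, 121, 144, 169 the conclusion holds.
a = 196: 196 = 14² and 196 + 29 = 225 = 15².

a = 196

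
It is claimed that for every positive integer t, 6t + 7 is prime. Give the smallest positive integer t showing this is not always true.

For t = 1, 2 the conclusion holds.
t = 3: 6t + 7 = 25 = 5 × 5, composite.
Hence t = 3 is a counterexample.

t = 3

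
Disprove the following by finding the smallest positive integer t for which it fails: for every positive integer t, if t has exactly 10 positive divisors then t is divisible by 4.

A counterexample is any positive integer t such that t has exactly 10 positive divisors but t is not divisible by 4; we check each in order.
For t = 48, 80, 112 the conclusion holds.
t = 162: τ(162) = 10; 162 mod 4 = 2.

t = 162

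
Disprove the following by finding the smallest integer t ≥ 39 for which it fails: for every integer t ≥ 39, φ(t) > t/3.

t = 42

Check each integer t ≥ 39 in order until the claim fails.
t = 39: φ(39) = 24 and 39/3 = 13, so φ(39) > 39/3.
t = 40: φ(40) = 16 and 40/3 = 40/3, so φ(40) > 40/3.
t = 41: φ(41) = 40 and 41/3 = 41/3, so φ(41) > 41/3.
t = 42: φ(42) = 12 and 42/3 = 14, so φ(42) ≤ 42/3.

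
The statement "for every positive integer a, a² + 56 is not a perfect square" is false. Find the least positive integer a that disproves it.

Check each positive integer a in order until a² + 56 is a perfect square.
For a = 1, 2, 3, 4 the conclusion holds.
a = 5: 5² + 56 = 81 = 9², a perfect square.
So a = 5 is the smallest counterexample.

a = 5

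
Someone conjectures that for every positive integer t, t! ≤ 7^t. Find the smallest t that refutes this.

A counterexample is any positive integer t such that t! > 7^t; we check each in order.
The first 16 eligible values, up to t = 16, all satisfy the conclusion.
t = 17: t! = 355687428096000 and 7^t = 232630513987207, so 355687428096000 > 232630513987207.
Hence t = 17 is a counterexample.

t = 17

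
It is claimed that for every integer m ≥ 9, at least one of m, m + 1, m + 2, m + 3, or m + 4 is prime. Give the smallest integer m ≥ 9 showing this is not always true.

A counterexample is any integer m ≥ 9 such that m, m + 1, m + 2, m + 3, m + 4 are all composite; we check each in order.
The first 15 eligible values, up to m = 23, all satisfy the conclusion.
m = 24: 24 = 2 × 12; 25 = 5 × 5; 26 = 2 × 13; 27 = 3 × 9; 28 = 2 × 14 — all composite.
Hence m = 24 is a counterexample.

m = 24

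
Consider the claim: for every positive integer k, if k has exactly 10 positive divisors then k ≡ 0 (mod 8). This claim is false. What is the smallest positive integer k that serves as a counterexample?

k = 162

We need the least positive integer k for which k has exactly 10 positive divisors but the claim fails.
For k = 48, 80, 112 the conclusion holds.
k = 162: τ(162) = 10; 162 ≡ 2 (mod 8).
So k = 162 is the smallest counterexample.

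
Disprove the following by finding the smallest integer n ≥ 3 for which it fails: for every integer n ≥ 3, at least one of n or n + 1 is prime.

n = 8

A counterexample is any integer n ≥ 3 such that n, n + 1 are both composite; we check each in order.
For n = 3, 4, 5, 6, 7 the conclusion holds.
n = 8: 8 = 2 × 4; 9 = 3 × 3 — both composite.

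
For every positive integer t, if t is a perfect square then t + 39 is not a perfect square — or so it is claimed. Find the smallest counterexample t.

t = 25

We need the least positive integer t for which t is a perfect square but t + 39 is a perfect square.
The first 4 eligible values, up to t = 16, all satisfy the conclusion.
t = 25: 25 = 5² and 25 + 39 = 64 = 8².
So t = 25 is the smallest counterexample.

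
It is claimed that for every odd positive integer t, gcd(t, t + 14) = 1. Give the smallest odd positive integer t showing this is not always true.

Check each odd positive integer t in order until gcd(t, t + 14) > 1.
t = 1: gcd(1, 15) = 1.
t = 3: gcd(3, 17) = 1.
t = 5: gcd(5, 19) = 1.
t = 7: gcd(7, 21) = 7.
So t = 7 is the smallest counterexample.

t = 7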